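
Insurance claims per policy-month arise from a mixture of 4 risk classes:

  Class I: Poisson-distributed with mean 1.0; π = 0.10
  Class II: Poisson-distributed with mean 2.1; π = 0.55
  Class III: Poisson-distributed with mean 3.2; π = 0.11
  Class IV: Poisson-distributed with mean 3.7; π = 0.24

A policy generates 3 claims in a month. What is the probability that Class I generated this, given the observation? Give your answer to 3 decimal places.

The responsibility of component k is π_k f_k(x) divided by Σ_j π_j f_j(x).
Component likelihoods at x = 3 claims:
  p_I = e^(−1.0)·1.0^3/3! = 0.0613132
  p_II = e^(−2.1)·2.1^3/3! = 0.189011
  p_III = e^(−3.2)·3.2^3/3! = 0.222616
  p_IV = e^(−3.7)·3.7^3/3! = 0.20872
Multiply by the mixture weights:
  π_I·p_I = 0.10 × 0.0613132 = 0.00613132
  π_II·p_II = 0.55 × 0.189011 = 0.103956
  π_III·p_III = 0.11 × 0.222616 = 0.0244878
  π_IV·p_IV = 0.24 × 0.20872 = 0.0500928
Evidence: 0.00613132 + 0.103956 + 0.0244878 + 0.0500928 = 0.184668
P(Class I | data) ≈ 0.033

0.033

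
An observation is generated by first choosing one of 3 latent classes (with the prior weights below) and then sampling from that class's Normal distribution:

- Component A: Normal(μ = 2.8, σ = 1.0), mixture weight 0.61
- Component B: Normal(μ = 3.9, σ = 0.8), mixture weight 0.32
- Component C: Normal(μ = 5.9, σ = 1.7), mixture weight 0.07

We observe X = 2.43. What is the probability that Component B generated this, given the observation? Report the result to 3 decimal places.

0.114

Apply Bayes' rule: the posterior for each component is proportional to its prior times its likelihood at x.
Normal densities:
  L_A = (1/(1.0·√(2π)))·exp(−(2.43−2.8)²/(2·1.0²)) = 0.398942·exp(-0.06845) = 0.372548
  L_B = (1/(0.8·√(2π)))·exp(−(2.43−3.9)²/(2·0.8²)) = 0.498678·exp(-1.68820) = 0.0921813
  L_C = (1/(1.7·√(2π)))·exp(−(2.43−5.9)²/(2·1.7²)) = 0.234672·exp(-2.08320) = 0.0292239
Unnormalised posteriors:
  w_A·L_A = 0.61 × 0.372548 = 0.227254
  w_B·L_B = 0.32 × 0.0921813 = 0.029498
  w_C·L_C = 0.07 × 0.0292239 = 0.00204567
Marginal: 0.227254 + 0.029498 + 0.00204567 = 0.258798
P(Component B | x) = 0.029498 / 0.258798 ≈ 0.114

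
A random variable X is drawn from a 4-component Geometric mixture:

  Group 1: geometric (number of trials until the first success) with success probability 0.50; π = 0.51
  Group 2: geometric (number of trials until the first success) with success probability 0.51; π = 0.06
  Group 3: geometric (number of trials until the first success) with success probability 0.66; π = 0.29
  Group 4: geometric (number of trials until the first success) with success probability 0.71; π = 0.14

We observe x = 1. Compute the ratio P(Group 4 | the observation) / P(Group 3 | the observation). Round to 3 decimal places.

Only the two components matter; the odds are (P(Z=i) f_i(x)) / (P(Z=j) f_j(x)).
Component likelihoods at x = 1:
  p_1 = 0.50·(1−0.50)^0 = 0.50·1 = 0.5
  p_2 = 0.51·(1−0.51)^0 = 0.51·1 = 0.51
  p_3 = 0.66·(1−0.66)^0 = 0.66·1 = 0.66
  p_4 = 0.71·(1−0.71)^0 = 0.71·1 = 0.71
0.0994 / 0.1914 ≈ 0.519

0.519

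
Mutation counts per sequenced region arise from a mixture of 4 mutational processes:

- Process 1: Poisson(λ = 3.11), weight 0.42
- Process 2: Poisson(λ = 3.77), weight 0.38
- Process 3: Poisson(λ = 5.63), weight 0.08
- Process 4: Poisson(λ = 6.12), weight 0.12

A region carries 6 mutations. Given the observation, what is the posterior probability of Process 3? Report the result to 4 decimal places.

0.1404

The responsibility of component k is π_k f_k(x) divided by Σ_j π_j f_j(x).
Component likelihoods at x = 6 mutations:
  f_1 = e^(−3.11)·3.11^6/6! = 0.0560498
  f_2 = e^(−3.77)·3.77^6/6! = 0.0919233
  f_3 = e^(−5.63)·5.63^6/6! = 0.158723
  f_4 = e^(−6.12)·6.12^6/6! = 0.160433
Multiply by the mixture weights:
  π_1·f_1 = 0.42 × 0.0560498 = 0.0235409
  π_2·f_2 = 0.38 × 0.0919233 = 0.0349308
  π_3·f_3 = 0.08 × 0.158723 = 0.0126978
  π_4·f_4 = 0.12 × 0.160433 = 0.019252
Marginal: 0.0235409 + 0.0349308 + 0.0126978 + 0.019252 = 0.0904216
P(Process 3 | the observation) = 0.0126978 / 0.0904216 ≈ 0.1404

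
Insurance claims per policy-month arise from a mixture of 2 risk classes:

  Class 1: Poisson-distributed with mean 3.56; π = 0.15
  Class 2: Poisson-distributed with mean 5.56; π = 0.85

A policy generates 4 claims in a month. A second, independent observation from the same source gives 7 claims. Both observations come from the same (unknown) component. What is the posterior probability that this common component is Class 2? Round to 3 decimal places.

P(component k | x) = w_k·f_k(x) / marginal(x), where marginal(x) = Σ_j w_j·f_j(x).
Since both observations come from the same component, the likelihood for component k is f_k(x₁)·f_k(x₂).
  p_1 = [0.190327] × [0.0408913] = 0.00778272
  p_2 = [0.153254] × [0.125434] = 0.0192232
Unnormalised posteriors:
  w_1·p_1 = 0.15 × 0.00778272 = 0.00116741
  w_2·p_2 = 0.85 × 0.0192232 = 0.0163397
Sum: 0.00116741 + 0.0163397 = 0.0175072
P(Class 2 | data) = 0.0163397 / 0.0175072 ≈ 0.933

0.933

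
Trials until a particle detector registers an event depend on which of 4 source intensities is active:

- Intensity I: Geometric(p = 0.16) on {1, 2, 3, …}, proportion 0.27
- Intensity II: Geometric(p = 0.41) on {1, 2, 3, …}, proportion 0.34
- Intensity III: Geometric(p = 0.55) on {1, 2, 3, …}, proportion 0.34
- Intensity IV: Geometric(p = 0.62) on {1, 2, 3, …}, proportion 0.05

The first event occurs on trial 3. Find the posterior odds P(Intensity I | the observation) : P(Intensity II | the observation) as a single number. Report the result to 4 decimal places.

The posterior odds equal the prior odds times the likelihood ratio: (π_i/π_j)·(f_i(x)/f_j(x)).
Geometric probabilities:
  L_I = 0.16·(1−0.16)^2 = 0.16·0.7056 = 0.112896
  L_II = 0.41·(1−0.41)^2 = 0.41·0.3481 = 0.142721
  L_III = 0.55·(1−0.55)^2 = 0.55·0.2025 = 0.111375
  L_IV = 0.62·(1−0.62)^2 = 0.62·0.1444 = 0.089528
Odds = (0.27/0.34) × (0.112896/0.142721) = 0.794118 × 0.791026 ≈ 0.6282

0.6282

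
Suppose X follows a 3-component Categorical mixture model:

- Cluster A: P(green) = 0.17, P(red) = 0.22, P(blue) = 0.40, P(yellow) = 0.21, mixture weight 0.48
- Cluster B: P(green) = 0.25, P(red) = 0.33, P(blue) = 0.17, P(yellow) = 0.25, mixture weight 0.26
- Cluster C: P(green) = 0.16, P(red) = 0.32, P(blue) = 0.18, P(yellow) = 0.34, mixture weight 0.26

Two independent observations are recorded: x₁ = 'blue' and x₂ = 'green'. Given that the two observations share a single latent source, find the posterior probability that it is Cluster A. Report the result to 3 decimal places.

0.638

P(component k | x) = π_k·f_k(x) / marginal(x), where marginal(x) = Σ_j π_j·f_j(x).
Since both observations come from the same component, the likelihood for component k is f_k(x₁)·f_k(x₂).
  f_A = [P(blue | comp) = 0.40] × [0.17] = 0.068
  f_B = [P(blue | comp) = 0.17] × [0.25] = 0.0425
  f_C = [P(blue | comp) = 0.18] × [0.16] = 0.0288
Multiply by the mixture weights:
  π_A·f_A = 0.48 × 0.068 = 0.03264
  π_B·f_B = 0.26 × 0.0425 = 0.01105
  π_C·f_C = 0.26 × 0.0288 = 0.007488
Sum: 0.03264 + 0.01105 + 0.007488 = 0.051178
P(Cluster A | x₁,x₂) ≈ 0.638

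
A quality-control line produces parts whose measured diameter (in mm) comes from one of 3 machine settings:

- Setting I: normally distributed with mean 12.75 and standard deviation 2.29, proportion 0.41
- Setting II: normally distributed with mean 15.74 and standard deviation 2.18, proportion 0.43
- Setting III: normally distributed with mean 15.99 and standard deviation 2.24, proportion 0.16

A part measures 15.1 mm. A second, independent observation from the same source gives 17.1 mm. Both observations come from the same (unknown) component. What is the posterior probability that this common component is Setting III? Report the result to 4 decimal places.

P(component k | x) = w_k·f_k(x) / marginal(x), where marginal(x) = Σ_j w_j·f_j(x).
Since both observations come from the same component, the likelihood for component k is f_k(x₁)·f_k(x₂).
  f_I = [(1/(2.29·√(2π)))·exp(−(15.1−12.75)²/(2·2.29²)) = 0.174211·exp(-0.52654) = 0.102896] × [0.028677] = 0.00295075
  f_II = [(1/(2.18·√(2π)))·exp(−(15.1−15.74)²/(2·2.18²)) = 0.183001·exp(-0.04309) = 0.175282] × [0.15064] = 0.0264046
  f_III = [(1/(2.24·√(2π)))·exp(−(15.1−15.99)²/(2·2.24²)) = 0.178099·exp(-0.07893) = 0.164582] × [0.157522] = 0.0259252
Multiply by the mixture weights:
  w_I·f_I = 0.41 × 0.00295075 = 0.00120981
  w_II·f_II = 0.43 × 0.0264046 = 0.011354
  w_III·f_III = 0.16 × 0.0259252 = 0.00414804
Sum: 0.00120981 + 0.011354 + 0.00414804 = 0.0167118
P(Setting III | x) ≈ 0.2482

0.2482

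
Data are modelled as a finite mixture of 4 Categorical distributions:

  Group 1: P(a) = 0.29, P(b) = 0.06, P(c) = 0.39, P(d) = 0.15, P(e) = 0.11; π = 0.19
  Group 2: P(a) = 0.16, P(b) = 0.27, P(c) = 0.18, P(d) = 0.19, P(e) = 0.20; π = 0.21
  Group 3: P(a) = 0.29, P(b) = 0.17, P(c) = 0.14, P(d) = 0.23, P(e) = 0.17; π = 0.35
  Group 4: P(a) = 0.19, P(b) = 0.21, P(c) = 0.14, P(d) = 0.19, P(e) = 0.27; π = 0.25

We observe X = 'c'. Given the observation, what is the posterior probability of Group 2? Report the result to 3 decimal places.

0.193

The responsibility of component k is w_k f_k(x) divided by Σ_j w_j f_j(x).
Component likelihoods at x = 'c':
  f_1 = P(c | comp) = 0.39
  f_2 = P(c | comp) = 0.18
  f_3 = P(c | comp) = 0.14
  f_4 = P(c | comp) = 0.14
Multiply by the mixture weights:
  w_1·f_1 = 0.19 × 0.39 = 0.0741
  w_2·f_2 = 0.21 × 0.18 = 0.0378
  w_3·f_3 = 0.35 × 0.14 = 0.049
  w_4·f_4 = 0.25 × 0.14 = 0.035
Evidence: 0.0741 + 0.0378 + 0.049 + 0.035 = 0.1959
P(Group 2 | x) = 0.0378 / 0.1959 ≈ 0.193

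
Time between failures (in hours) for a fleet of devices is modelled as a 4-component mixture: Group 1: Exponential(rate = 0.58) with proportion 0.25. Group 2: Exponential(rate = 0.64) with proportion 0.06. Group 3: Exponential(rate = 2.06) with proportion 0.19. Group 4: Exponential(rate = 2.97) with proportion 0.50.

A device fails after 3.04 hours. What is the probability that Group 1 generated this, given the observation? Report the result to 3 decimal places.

0.795

Posterior ∝ prior × likelihood, so P(k | x) ∝ π_k f_k(x); normalise over all components.
Evaluate each component's likelihood at the observed value:
  L_1 = 0.0994672
  L_2 = 0.0914569
  L_3 = 0.00392773
  L_4 = 0.000356122
Multiply by the mixture weights:
  π_1·L_1 = 0.25 × 0.0994672 = 0.0248668
  π_2·L_2 = 0.06 × 0.0914569 = 0.00548742
  π_3·L_3 = 0.19 × 0.00392773 = 0.000746268
  π_4·L_4 = 0.50 × 0.000356122 = 0.000178061
Denominator: 0.0248668 + 0.00548742 + 0.000746268 + 0.000178061 = 0.0312785
Responsibility of Group 1: 0.0248668 / 0.0312785 ≈ 0.795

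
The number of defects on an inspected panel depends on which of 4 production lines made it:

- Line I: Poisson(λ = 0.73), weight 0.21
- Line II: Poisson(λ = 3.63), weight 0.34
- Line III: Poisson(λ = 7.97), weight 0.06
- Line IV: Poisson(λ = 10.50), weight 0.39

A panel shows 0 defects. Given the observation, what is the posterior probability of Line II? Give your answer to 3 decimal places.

0.082

Apply Bayes' rule: the posterior for each component is proportional to its prior times its likelihood at x.
Evaluate each component's likelihood at the observed value:
  f_I = e^(−0.73)·0.73^0/0! = 0.481909
  f_II = e^(−3.63)·3.63^0/0! = 0.0265162
  f_III = e^(−7.97)·7.97^0/0! = 0.000345679
  f_IV = e^(−10.50)·10.50^0/0! = 2.75364e-05
Unnormalised posteriors:
  P(Z=I)·f_I = 0.21 × 0.481909 = 0.101201
  P(Z=II)·f_II = 0.34 × 0.0265162 = 0.0090155
  P(Z=III)·f_III = 0.06 × 0.000345679 = 2.07407e-05
  P(Z=IV)·f_IV = 0.39 × 2.75364e-05 = 1.07392e-05
Marginal: 0.101201 + 0.0090155 + 2.07407e-05 + 1.07392e-05 = 0.110248
Responsibility of Line II: 0.0090155 / 0.110248 ≈ 0.082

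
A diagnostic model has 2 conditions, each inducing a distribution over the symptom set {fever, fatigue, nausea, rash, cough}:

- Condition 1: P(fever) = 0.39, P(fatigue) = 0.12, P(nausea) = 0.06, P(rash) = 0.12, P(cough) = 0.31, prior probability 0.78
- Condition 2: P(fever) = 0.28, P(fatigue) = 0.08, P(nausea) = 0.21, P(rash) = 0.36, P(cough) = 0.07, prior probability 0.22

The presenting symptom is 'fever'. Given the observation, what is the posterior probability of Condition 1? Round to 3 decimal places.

Posterior ∝ prior × likelihood, so P(k | x) ∝ π_k f_k(x); normalise over all components.
Component likelihoods at x = 'fever':
  p_1 = P(fever | comp) = 0.39
  p_2 = P(fever | comp) = 0.28
Multiply by the mixture weights:
  π_1·p_1 = 0.78 × 0.39 = 0.3042
  π_2·p_2 = 0.22 × 0.28 = 0.0616
Marginal: 0.3042 + 0.0616 = 0.3658
P(Condition 1 | 'fever') = 0.3042 / 0.3658 ≈ 0.832

0.832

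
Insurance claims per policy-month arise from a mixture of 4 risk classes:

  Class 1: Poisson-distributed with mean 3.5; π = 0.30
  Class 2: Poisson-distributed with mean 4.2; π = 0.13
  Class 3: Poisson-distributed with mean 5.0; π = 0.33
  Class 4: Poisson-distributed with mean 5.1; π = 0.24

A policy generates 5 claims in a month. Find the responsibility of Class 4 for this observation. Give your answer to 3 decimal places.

By Bayes' theorem, P(k | x) = w_k f_k(x) / Σ_j w_j f_j(x).
Evaluate each component's likelihood at the observed value:
  L_1 = 0.132169
  L_2 = 0.163316
  L_3 = 0.175467
  L_4 = 0.175294
Weight by the priors:
  w_1·L_1 = 0.30 × 0.132169 = 0.0396506
  w_2·L_2 = 0.13 × 0.163316 = 0.0212311
  w_3·L_3 = 0.33 × 0.175467 = 0.0579042
  w_4·L_4 = 0.24 × 0.175294 = 0.0420706
Marginal: 0.0396506 + 0.0212311 + 0.0579042 + 0.0420706 = 0.160857
Responsibility of Class 4: 0.0420706 / 0.160857 ≈ 0.262

0.262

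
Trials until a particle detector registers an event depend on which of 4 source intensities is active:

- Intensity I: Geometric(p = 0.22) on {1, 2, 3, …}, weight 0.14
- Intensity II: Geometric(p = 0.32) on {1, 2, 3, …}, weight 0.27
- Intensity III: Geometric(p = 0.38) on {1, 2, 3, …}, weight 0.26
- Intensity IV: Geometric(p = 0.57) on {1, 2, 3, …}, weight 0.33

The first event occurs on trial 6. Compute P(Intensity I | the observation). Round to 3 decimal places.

Posterior ∝ prior × likelihood, so P(k | x) ∝ P(Z=k) f_k(x); normalise over all components.
Geometric probabilities:
  L_I = 0.22·(1−0.22)^5 = 0.22·0.288717 = 0.0635178
  L_II = 0.32·(1−0.32)^5 = 0.32·0.145393 = 0.0465259
  L_III = 0.38·(1−0.38)^5 = 0.38·0.0916133 = 0.034813
  L_IV = 0.57·(1−0.57)^5 = 0.57·0.0147008 = 0.00837948
Unnormalised posteriors:
  P(Z=I)·L_I = 0.14 × 0.0635178 = 0.0088925
  P(Z=II)·L_II = 0.27 × 0.0465259 = 0.012562
  P(Z=III)·L_III = 0.26 × 0.034813 = 0.00905139
  P(Z=IV)·L_IV = 0.33 × 0.00837948 = 0.00276523
Evidence: 0.0088925 + 0.012562 + 0.00905139 + 0.00276523 = 0.0332711
P(Intensity I | 6) ≈ 0.267

0.267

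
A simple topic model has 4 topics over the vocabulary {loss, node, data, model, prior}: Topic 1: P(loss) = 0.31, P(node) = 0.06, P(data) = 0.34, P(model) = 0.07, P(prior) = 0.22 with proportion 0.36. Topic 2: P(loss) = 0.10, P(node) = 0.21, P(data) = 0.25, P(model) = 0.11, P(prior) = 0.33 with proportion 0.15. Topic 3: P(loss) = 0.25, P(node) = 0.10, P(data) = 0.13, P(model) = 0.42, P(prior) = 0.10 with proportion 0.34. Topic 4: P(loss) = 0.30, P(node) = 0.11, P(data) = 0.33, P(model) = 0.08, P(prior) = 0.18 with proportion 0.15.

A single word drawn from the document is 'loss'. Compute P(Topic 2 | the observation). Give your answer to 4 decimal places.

0.0585

P(component k | x) = w_k·f_k(x) / marginal(x), where marginal(x) = Σ_j w_j·f_j(x).
Component likelihoods at x = 'loss':
  p_1 = 0.31
  p_2 = 0.1
  p_3 = 0.25
  p_4 = 0.3
Prior × likelihood for each component:
  w_1·p_1 = 0.36 × 0.31 = 0.1116
  w_2·p_2 = 0.15 × 0.1 = 0.015
  w_3·p_3 = 0.34 × 0.25 = 0.085
  w_4·p_4 = 0.15 × 0.3 = 0.045
Marginal: 0.1116 + 0.015 + 0.085 + 0.045 = 0.2566
P(Topic 2 | the observation) ≈ 0.0585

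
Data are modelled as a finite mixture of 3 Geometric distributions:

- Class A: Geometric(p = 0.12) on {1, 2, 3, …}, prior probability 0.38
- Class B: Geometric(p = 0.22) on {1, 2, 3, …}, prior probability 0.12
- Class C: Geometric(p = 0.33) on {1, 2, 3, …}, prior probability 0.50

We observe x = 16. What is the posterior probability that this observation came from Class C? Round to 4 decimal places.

0.0524

Posterior ∝ prior × likelihood, so P(k | x) ∝ π_k f_k(x); normalise over all components.
Component likelihoods at x = 16:
  p_A = 0.12·(1−0.12)^15 = 0.12·0.146974 = 0.0176369
  p_B = 0.22·(1−0.22)^15 = 0.22·0.0240668 = 0.0052947
  p_C = 0.33·(1−0.33)^15 = 0.33·0.00246106 = 0.000812149
Prior × likelihood for each component:
  π_A·p_A = 0.38 × 0.0176369 = 0.00670201
  π_B·p_B = 0.12 × 0.0052947 = 0.000635365
  π_C·p_C = 0.50 × 0.000812149 = 0.000406075
Sum: 0.00670201 + 0.000635365 + 0.000406075 = 0.00774345
P(Class C | 16) = 0.000406075 / 0.00774345 ≈ 0.0524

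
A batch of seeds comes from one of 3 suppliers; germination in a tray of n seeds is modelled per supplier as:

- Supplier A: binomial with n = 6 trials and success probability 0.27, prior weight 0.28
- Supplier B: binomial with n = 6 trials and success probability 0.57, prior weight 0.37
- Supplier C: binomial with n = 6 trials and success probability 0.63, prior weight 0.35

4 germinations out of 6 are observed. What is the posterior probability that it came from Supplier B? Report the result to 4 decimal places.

Apply Bayes' rule: the posterior for each component is proportional to its prior times its likelihood at x.
Binomial probabilities:
  p_A = C(6,4)·0.27^4·0.73^2 = 15·0.00531441·0.5329 = 0.0424807
  p_B = C(6,4)·0.57^4·0.43^2 = 15·0.10556·0.1849 = 0.292771
  p_C = C(6,4)·0.63^4·0.37^2 = 15·0.15753·0.1369 = 0.323487
Multiply by the mixture weights:
  w_A·p_A = 0.28 × 0.0424807 = 0.0118946
  w_B·p_B = 0.37 × 0.292771 = 0.108325
  w_C·p_C = 0.35 × 0.323487 = 0.11322
Sum: 0.0118946 + 0.108325 + 0.11322 = 0.23344
Responsibility of Supplier B: 0.108325 / 0.23344 ≈ 0.4640

0.4640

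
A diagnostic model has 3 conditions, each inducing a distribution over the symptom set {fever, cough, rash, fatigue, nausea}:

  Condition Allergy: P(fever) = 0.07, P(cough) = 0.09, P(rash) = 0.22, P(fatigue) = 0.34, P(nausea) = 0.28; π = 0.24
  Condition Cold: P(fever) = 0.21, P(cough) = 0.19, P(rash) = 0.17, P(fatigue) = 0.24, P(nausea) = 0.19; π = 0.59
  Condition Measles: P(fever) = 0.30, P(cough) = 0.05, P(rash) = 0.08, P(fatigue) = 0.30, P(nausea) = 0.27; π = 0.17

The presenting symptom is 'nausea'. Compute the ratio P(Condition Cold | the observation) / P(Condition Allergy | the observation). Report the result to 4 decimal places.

1.6682

The posterior odds equal the prior odds times the likelihood ratio: (P(Z=i)/P(Z=j))·(f_i(x)/f_j(x)).
Component likelihoods at x = 'nausea':
  L_Allergy = P(nausea | comp) = 0.28
  L_Cold = P(nausea | comp) = 0.19
  L_Measles = P(nausea | comp) = 0.27
0.1121 / 0.0672 ≈ 1.6682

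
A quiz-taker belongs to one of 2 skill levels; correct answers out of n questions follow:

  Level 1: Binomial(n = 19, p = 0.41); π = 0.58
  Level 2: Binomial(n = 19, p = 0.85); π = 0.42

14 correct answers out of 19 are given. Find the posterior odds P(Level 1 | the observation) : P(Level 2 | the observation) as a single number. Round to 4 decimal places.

The posterior odds equal the prior odds times the likelihood ratio: (w_i/w_j)·(f_i(x)/f_j(x)).
Component likelihoods at x = 14 correct answers out of 19:
  L_1 = C(19,14)·0.41^14·0.59^5 = 11628·3.79292e-06·0.0714924 = 0.00315311
  L_2 = C(19,14)·0.85^14·0.15^5 = 11628·0.10277·7.59375e-05 = 0.0907457
Posterior odds = (w_1·L_1) / (w_2·L_2) = (0.58·0.00315311) / (0.42·0.0907457) = 0.0018288 / 0.0381132 ≈ 0.0480

0.0480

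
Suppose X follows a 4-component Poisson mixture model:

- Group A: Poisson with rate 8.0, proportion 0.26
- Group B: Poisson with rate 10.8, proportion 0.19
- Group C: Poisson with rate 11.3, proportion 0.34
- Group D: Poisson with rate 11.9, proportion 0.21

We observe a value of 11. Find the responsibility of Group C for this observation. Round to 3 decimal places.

By Bayes' theorem, P(k | x) = w_k f_k(x) / Σ_j w_j f_j(x).
Evaluate each component's likelihood at the observed value:
  p_A = e^(−8.0)·8.0^11/11! = 0.0721902
  p_B = e^(−10.8)·10.8^11/11! = 0.119159
  p_C = e^(−11.3)·11.3^11/11! = 0.118899
  p_D = e^(−11.9)·11.9^11/11! = 0.115281
Weight by the priors:
  w_A·p_A = 0.26 × 0.0721902 = 0.0187695
  w_B·p_B = 0.19 × 0.119159 = 0.0226401
  w_C·p_C = 0.34 × 0.118899 = 0.0404258
  w_D·p_D = 0.21 × 0.115281 = 0.0242089
Evidence: 0.0187695 + 0.0226401 + 0.0404258 + 0.0242089 = 0.106044
P(Group C | the observation) = 0.0404258 / 0.106044 ≈ 0.381

0.381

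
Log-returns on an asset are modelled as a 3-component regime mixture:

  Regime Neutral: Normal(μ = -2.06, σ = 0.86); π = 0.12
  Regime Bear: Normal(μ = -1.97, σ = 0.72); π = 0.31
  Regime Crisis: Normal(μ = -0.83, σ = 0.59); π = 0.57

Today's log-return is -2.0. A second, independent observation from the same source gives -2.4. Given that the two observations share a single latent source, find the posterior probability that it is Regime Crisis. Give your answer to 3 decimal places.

By Bayes' theorem, P(k | x) = w_k f_k(x) / Σ_j w_j f_j(x).
Since both observations come from the same component, the likelihood for component k is f_k(x₁)·f_k(x₂).
  f_Neutral = [(1/(0.86·√(2π)))·exp(−(-2.0−-2.06)²/(2·0.86²)) = 0.463886·exp(-0.00243) = 0.462759] × [0.429014] = 0.19853
  f_Bear = [(1/(0.72·√(2π)))·exp(−(-2.0−-1.97)²/(2·0.72²)) = 0.554087·exp(-0.00087) = 0.553606] × [0.463582] = 0.256642
  f_Crisis = [(1/(0.59·√(2π)))·exp(−(-2.0−-0.83)²/(2·0.59²)) = 0.676173·exp(-1.96625) = 0.0946517] × [0.0196081] = 0.00185594
Multiply by the mixture weights:
  w_Neutral·f_Neutral = 0.12 × 0.19853 = 0.0238236
  w_Bear·f_Bear = 0.31 × 0.256642 = 0.0795589
  w_Crisis·f_Crisis = 0.57 × 0.00185594 = 0.00105789
Normaliser: 0.0238236 + 0.0795589 + 0.00105789 = 0.10444
Responsibility of Regime Crisis: 0.00105789 / 0.10444 ≈ 0.010

0.010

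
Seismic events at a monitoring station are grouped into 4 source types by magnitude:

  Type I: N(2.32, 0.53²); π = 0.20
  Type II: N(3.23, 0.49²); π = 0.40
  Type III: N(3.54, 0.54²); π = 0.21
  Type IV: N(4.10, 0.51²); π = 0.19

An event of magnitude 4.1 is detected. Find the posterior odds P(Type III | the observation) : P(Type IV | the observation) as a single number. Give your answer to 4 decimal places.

0.6097

Only the two components matter; the odds are (w_i f_i(x)) / (w_j f_j(x)).
Normal densities:
  L_I = (1/(0.53·√(2π)))·exp(−(4.1−2.32)²/(2·0.53²)) = 0.752721·exp(-5.63973) = 0.00267504
  L_II = (1/(0.49·√(2π)))·exp(−(4.1−3.23)²/(2·0.49²)) = 0.814168·exp(-1.57622) = 0.168334
  L_III = (1/(0.54·√(2π)))·exp(−(4.1−3.54)²/(2·0.54²)) = 0.738782·exp(-0.53772) = 0.431505
  L_IV = (1/(0.51·√(2π)))·exp(−(4.1−4.10)²/(2·0.51²)) = 0.782240·exp(-0.00000) = 0.78224
0.0906161 / 0.148626 ≈ 0.6097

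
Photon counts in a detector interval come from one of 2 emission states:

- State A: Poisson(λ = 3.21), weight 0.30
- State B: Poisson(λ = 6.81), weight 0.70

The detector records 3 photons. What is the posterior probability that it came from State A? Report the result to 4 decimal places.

By Bayes' theorem, P(k | x) = P(Z=k) f_k(x) / Σ_j P(Z=j) f_j(x).
Component likelihoods at x = 3 photons:
  p_A = 0.222474
  p_B = 0.0580423
Weight by the priors:
  P(Z=A)·p_A = 0.30 × 0.222474 = 0.0667421
  P(Z=B)·p_B = 0.70 × 0.0580423 = 0.0406296
Normaliser: 0.0667421 + 0.0406296 = 0.107372
So the posterior for State A is 0.0667421 / 0.107372 ≈ 0.6216.

0.6216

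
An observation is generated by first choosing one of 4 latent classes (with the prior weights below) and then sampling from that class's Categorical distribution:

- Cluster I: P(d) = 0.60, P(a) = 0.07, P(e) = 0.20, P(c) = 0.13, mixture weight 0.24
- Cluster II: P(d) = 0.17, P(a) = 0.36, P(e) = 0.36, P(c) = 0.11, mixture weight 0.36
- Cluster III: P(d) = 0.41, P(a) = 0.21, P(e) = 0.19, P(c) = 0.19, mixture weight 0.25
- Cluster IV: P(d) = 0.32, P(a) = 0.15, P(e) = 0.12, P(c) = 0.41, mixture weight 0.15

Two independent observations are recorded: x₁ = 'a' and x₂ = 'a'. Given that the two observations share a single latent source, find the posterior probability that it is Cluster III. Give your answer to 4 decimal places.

0.1772

P(component k | x) = P(Z=k)·f_k(x) / marginal(x), where marginal(x) = Σ_j P(Z=j)·f_j(x).
Since both observations come from the same component, the likelihood for component k is f_k(x₁)·f_k(x₂).
  f_I = [0.07] × [0.07] = 0.0049
  f_II = [0.36] × [0.36] = 0.1296
  f_III = [0.21] × [0.21] = 0.0441
  f_IV = [0.15] × [0.15] = 0.0225
Prior × likelihood for each component:
  P(Z=I)·f_I = 0.24 × 0.0049 = 0.001176
  P(Z=II)·f_II = 0.36 × 0.1296 = 0.046656
  P(Z=III)·f_III = 0.25 × 0.0441 = 0.011025
  P(Z=IV)·f_IV = 0.15 × 0.0225 = 0.003375
Marginal: 0.001176 + 0.046656 + 0.011025 + 0.003375 = 0.062232
Responsibility of Cluster III: 0.011025 / 0.062232 ≈ 0.1772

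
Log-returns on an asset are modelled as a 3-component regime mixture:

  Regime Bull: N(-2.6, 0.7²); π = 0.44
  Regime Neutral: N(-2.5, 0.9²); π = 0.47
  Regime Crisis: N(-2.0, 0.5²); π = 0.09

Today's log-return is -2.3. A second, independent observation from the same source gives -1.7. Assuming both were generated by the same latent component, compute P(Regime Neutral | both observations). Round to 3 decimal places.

0.385

The responsibility of component k is π_k f_k(x) divided by Σ_j π_j f_j(x).
Since both observations come from the same component, the likelihood for component k is f_k(x₁)·f_k(x₂).
  L_Bull = [(1/(0.7·√(2π)))·exp(−(-2.3−-2.6)²/(2·0.7²)) = 0.569918·exp(-0.09184) = 0.51991] × [0.249376] = 0.129653
  L_Neutral = [(1/(0.9·√(2π)))·exp(−(-2.3−-2.5)²/(2·0.9²)) = 0.443269·exp(-0.02469) = 0.432458] × [0.298603] = 0.129133
  L_Crisis = [(1/(0.5·√(2π)))·exp(−(-2.3−-2.0)²/(2·0.5²)) = 0.797885·exp(-0.18000) = 0.666449] × [0.666449] = 0.444155
Unnormalised posteriors:
  π_Bull·L_Bull = 0.44 × 0.129653 = 0.0570473
  π_Neutral·L_Neutral = 0.47 × 0.129133 = 0.0606927
  π_Crisis·L_Crisis = 0.09 × 0.444155 = 0.0399739
Denominator: 0.0570473 + 0.0606927 + 0.0399739 = 0.157714
P(Regime Neutral | x₁,x₂) ≈ 0.385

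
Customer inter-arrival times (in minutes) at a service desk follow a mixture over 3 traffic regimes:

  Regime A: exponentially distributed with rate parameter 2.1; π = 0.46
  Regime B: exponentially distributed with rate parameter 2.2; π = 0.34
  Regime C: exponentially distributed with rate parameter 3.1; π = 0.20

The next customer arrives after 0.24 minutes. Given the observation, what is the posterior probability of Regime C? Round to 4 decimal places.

0.2233

The responsibility of component k is π_k f_k(x) divided by Σ_j π_j f_j(x).
Component likelihoods at x = 0.24 minutes:
  p_A = 1.26863
  p_B = 1.29752
  p_C = 1.47315
Prior × likelihood for each component:
  π_A·p_A = 0.46 × 1.26863 = 0.58357
  π_B·p_B = 0.34 × 1.29752 = 0.441158
  π_C·p_C = 0.20 × 1.47315 = 0.29463
Sum: 0.58357 + 0.441158 + 0.29463 = 1.31936
P(Regime C | 0.24 minutes) ≈ 0.2233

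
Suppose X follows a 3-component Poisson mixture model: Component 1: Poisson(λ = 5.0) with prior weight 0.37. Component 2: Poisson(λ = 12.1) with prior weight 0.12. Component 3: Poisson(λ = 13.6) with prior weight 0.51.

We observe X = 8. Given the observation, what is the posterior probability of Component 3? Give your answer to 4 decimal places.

Apply Bayes' rule: the posterior for each component is proportional to its prior times its likelihood at x.
Poisson probabilities:
  L_1 = e^(−5.0)·5.0^8/8! = 0.065278
  L_2 = e^(−12.1)·12.1^8/8! = 0.0633577
  L_3 = e^(−13.6)·13.6^8/8! = 0.0360069
Prior × likelihood for each component:
  π_1·L_1 = 0.37 × 0.065278 = 0.0241529
  π_2·L_2 = 0.12 × 0.0633577 = 0.00760292
  π_3·L_3 = 0.51 × 0.0360069 = 0.0183635
Evidence: 0.0241529 + 0.00760292 + 0.0183635 = 0.0501193
P(Component 3 | data) ≈ 0.3664

0.3664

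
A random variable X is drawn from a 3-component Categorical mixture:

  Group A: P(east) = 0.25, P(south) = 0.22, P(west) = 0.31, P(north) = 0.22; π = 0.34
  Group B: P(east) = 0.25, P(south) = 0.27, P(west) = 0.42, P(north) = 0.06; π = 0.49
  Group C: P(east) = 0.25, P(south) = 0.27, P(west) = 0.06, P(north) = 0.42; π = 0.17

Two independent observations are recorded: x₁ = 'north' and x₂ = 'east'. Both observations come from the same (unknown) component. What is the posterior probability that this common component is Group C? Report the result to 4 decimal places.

0.4066

Apply Bayes' rule: the posterior for each component is proportional to its prior times its likelihood at x.
Since both observations come from the same component, the likelihood for component k is f_k(x₁)·f_k(x₂).
  L_A = [P(north | comp) = 0.22] × [0.25] = 0.055
  L_B = [P(north | comp) = 0.06] × [0.25] = 0.015
  L_C = [P(north | comp) = 0.42] × [0.25] = 0.105
Unnormalised posteriors:
  π_A·L_A = 0.34 × 0.055 = 0.0187
  π_B·L_B = 0.49 × 0.015 = 0.00735
  π_C·L_C = 0.17 × 0.105 = 0.01785
Evidence: 0.0187 + 0.00735 + 0.01785 = 0.0439
P(Group C | data) = 0.01785 / 0.0439 ≈ 0.4066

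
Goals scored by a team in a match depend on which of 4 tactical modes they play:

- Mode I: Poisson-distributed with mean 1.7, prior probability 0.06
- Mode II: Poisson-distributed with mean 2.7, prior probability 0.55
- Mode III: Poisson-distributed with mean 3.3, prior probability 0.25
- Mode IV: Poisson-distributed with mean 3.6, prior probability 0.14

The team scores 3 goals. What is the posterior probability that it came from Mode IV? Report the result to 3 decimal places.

0.138

The responsibility of component k is P(Z=k) f_k(x) divided by Σ_j P(Z=j) f_j(x).
Evaluate each component's likelihood at the observed value:
  p_I = e^(−1.7)·1.7^3/3! = 0.149587
  p_II = e^(−2.7)·2.7^3/3! = 0.220468
  p_III = e^(−3.3)·3.3^3/3! = 0.220912
  p_IV = e^(−3.6)·3.6^3/3! = 0.212469
Weight by the priors:
  P(Z=I)·p_I = 0.06 × 0.149587 = 0.00897524
  P(Z=II)·p_II = 0.55 × 0.220468 = 0.121257
  P(Z=III)·p_III = 0.25 × 0.220912 = 0.0552279
  P(Z=IV)·p_IV = 0.14 × 0.212469 = 0.0297457
Evidence: 0.00897524 + 0.121257 + 0.0552279 + 0.0297457 = 0.215206
So the posterior for Mode IV is 0.0297457 / 0.215206 ≈ 0.138.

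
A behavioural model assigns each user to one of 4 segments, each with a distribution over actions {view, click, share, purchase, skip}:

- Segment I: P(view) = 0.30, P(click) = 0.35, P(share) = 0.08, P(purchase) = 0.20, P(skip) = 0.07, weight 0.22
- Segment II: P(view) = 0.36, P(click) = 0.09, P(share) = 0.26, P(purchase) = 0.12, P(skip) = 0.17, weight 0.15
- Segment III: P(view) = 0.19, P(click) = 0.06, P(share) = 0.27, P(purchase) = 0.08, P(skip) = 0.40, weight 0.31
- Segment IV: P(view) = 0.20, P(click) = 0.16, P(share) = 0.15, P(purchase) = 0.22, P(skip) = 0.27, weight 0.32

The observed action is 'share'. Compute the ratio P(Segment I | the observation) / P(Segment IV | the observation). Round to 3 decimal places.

0.367

Posterior odds = (π_i f_i(x)) / (π_j f_j(x)); the normalising sum cancels.
Categorical probabilities:
  f_I = P(share | comp) = 0.08
  f_II = P(share | comp) = 0.26
  f_III = P(share | comp) = 0.27
  f_IV = P(share | comp) = 0.15
Posterior odds = (π_I·f_I) / (π_IV·f_IV) = (0.22·0.08) / (0.32·0.15) = 0.0176 / 0.048 ≈ 0.367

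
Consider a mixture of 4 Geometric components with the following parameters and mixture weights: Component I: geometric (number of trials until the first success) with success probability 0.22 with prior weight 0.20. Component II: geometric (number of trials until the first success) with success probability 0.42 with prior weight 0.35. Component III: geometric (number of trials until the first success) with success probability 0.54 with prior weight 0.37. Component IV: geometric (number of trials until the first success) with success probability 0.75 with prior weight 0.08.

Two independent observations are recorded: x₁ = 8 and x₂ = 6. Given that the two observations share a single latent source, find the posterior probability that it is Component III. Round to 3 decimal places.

0.016

Posterior ∝ prior × likelihood, so P(k | x) ∝ π_k f_k(x); normalise over all components.
Since both observations come from the same component, the likelihood for component k is f_k(x₁)·f_k(x₂).
  f_I = [0.0386443] × [0.0635178] = 0.0024546
  f_II = [0.00927353] × [0.027567] = 0.000255643
  f_III = [0.00235342] × [0.011122] = 2.61747e-05
  f_IV = [4.57764e-05] × [0.000732422] = 3.35276e-08
Weight by the priors:
  π_I·f_I = 0.20 × 0.0024546 = 0.00049092
  π_II·f_II = 0.35 × 0.000255643 = 8.94752e-05
  π_III·f_III = 0.37 × 2.61747e-05 = 9.68463e-06
  π_IV·f_IV = 0.08 × 3.35276e-08 = 2.68221e-09
Sum: 0.00049092 + 8.94752e-05 + 9.68463e-06 + 2.68221e-09 = 0.000590082
P(Component III | x₁, x₂) = 9.68463e-06 / 0.000590082 ≈ 0.016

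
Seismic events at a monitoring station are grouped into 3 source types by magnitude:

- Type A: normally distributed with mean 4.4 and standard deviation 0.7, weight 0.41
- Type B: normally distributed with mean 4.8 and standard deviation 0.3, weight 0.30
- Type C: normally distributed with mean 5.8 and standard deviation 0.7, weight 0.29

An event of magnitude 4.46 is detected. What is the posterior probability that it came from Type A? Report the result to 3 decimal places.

Posterior ∝ prior × likelihood, so P(k | x) ∝ P(Z=k) f_k(x); normalise over all components.
Component likelihoods at x = 4.46:
  f_A = 0.567828
  f_B = 0.699641
  f_C = 0.0912175
Multiply by the mixture weights:
  P(Z=A)·f_A = 0.41 × 0.567828 = 0.232809
  P(Z=B)·f_B = 0.30 × 0.699641 = 0.209892
  P(Z=C)·f_C = 0.29 × 0.0912175 = 0.0264531
Normaliser: 0.232809 + 0.209892 + 0.0264531 = 0.469155
P(Type A | data) = 0.232809 / 0.469155 ≈ 0.496

0.496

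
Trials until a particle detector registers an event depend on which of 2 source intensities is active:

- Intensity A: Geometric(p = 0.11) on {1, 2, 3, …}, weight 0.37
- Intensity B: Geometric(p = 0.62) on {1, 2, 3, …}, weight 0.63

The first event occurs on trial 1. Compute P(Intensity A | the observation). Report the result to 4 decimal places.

0.0944

P(component k | x) = π_k·f_k(x) / marginal(x), where marginal(x) = Σ_j π_j·f_j(x).
Evaluate each component's likelihood at the observed value:
  L_A = 0.11·(1−0.11)^0 = 0.11·1 = 0.11
  L_B = 0.62·(1−0.62)^0 = 0.62·1 = 0.62
Weight by the priors:
  π_A·L_A = 0.37 × 0.11 = 0.0407
  π_B·L_B = 0.63 × 0.62 = 0.3906
Denominator: 0.0407 + 0.3906 = 0.4313
So the posterior for Intensity A is 0.0407 / 0.4313 ≈ 0.0944.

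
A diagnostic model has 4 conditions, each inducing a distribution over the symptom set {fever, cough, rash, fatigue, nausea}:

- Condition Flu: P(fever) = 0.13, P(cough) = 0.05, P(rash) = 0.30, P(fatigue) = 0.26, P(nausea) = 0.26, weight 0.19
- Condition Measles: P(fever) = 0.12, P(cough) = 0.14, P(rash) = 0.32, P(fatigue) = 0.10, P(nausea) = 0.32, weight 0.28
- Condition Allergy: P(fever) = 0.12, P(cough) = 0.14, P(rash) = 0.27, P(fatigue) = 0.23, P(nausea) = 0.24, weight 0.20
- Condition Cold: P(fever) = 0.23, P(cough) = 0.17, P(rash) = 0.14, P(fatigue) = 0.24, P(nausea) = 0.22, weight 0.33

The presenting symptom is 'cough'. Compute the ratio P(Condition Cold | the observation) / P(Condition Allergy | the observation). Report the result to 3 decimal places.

2.004

The posterior odds equal the prior odds times the likelihood ratio: (π_i/π_j)·(f_i(x)/f_j(x)).
Evaluate each component's likelihood at the observed value:
  f_Flu = P(cough | comp) = 0.05
  f_Measles = P(cough | comp) = 0.14
  f_Allergy = P(cough | comp) = 0.14
  f_Cold = P(cough | comp) = 0.17
Posterior odds = (π_Cold·f_Cold) / (π_Allergy·f_Allergy) = (0.33·0.17) / (0.20·0.14) = 0.0561 / 0.028 ≈ 2.004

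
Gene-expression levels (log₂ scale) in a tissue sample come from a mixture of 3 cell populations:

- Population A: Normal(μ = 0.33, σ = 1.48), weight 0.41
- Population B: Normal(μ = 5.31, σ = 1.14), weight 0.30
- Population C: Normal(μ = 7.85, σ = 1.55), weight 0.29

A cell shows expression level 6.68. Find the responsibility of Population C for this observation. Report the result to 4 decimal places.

0.5239

The responsibility of component k is π_k f_k(x) divided by Σ_j π_j f_j(x).
Evaluate each component's likelihood at the observed value:
  L_A = 2.7117e-05
  L_B = 0.16998
  L_C = 0.193576
Unnormalised posteriors:
  π_A·L_A = 0.41 × 2.7117e-05 = 1.1118e-05
  π_B·L_B = 0.30 × 0.16998 = 0.050994
  π_C·L_C = 0.29 × 0.193576 = 0.0561371
Normaliser: 1.1118e-05 + 0.050994 + 0.0561371 = 0.107142
P(Population C | x) ≈ 0.5239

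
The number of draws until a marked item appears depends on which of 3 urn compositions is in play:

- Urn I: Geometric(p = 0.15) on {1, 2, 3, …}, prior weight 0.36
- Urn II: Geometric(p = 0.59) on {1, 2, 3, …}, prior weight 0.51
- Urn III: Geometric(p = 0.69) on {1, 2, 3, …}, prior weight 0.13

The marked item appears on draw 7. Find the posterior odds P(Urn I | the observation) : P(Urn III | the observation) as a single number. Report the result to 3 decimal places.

The posterior odds equal the prior odds times the likelihood ratio: (w_i/w_j)·(f_i(x)/f_j(x)).
Evaluate each component's likelihood at the observed value:
  f_I = 0.15·(1−0.15)^6 = 0.15·0.37715 = 0.0565724
  f_II = 0.59·(1−0.59)^6 = 0.59·0.0047501 = 0.00280256
  f_III = 0.69·(1−0.69)^6 = 0.69·0.000887504 = 0.000612378
Posterior odds = (w_I·f_I) / (w_III·f_III) = (0.36·0.0565724) / (0.13·0.000612378) = 0.0203661 / 7.96091e-05 ≈ 255.826

255.826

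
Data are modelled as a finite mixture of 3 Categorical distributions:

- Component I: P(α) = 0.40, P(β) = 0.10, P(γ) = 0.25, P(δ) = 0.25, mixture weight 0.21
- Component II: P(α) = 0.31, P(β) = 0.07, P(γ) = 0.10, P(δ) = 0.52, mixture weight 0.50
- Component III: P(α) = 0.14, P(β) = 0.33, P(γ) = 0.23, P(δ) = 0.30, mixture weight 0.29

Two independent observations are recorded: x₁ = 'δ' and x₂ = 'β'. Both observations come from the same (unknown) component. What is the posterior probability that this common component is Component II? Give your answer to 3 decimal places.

0.349

Posterior ∝ prior × likelihood, so P(k | x) ∝ w_k f_k(x); normalise over all components.
Since both observations come from the same component, the likelihood for component k is f_k(x₁)·f_k(x₂).
  p_I = [0.25] × [0.1] = 0.025
  p_II = [0.52] × [0.07] = 0.0364
  p_III = [0.3] × [0.33] = 0.099
Unnormalised posteriors:
  w_I·p_I = 0.21 × 0.025 = 0.00525
  w_II·p_II = 0.50 × 0.0364 = 0.0182
  w_III·p_III = 0.29 × 0.099 = 0.02871
Normaliser: 0.00525 + 0.0182 + 0.02871 = 0.05216
So the posterior for Component II is 0.0182 / 0.05216 ≈ 0.349.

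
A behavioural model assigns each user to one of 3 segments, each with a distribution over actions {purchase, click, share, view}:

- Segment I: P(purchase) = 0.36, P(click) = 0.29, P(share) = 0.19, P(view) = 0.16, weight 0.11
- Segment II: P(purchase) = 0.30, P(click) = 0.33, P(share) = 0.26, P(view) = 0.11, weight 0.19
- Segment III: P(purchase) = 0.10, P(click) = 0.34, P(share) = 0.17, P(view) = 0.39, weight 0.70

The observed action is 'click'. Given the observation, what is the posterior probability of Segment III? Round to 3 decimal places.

The responsibility of component k is P(Z=k) f_k(x) divided by Σ_j P(Z=j) f_j(x).
Evaluate each component's likelihood at the observed value:
  p_I = P(click | comp) = 0.29
  p_II = P(click | comp) = 0.33
  p_III = P(click | comp) = 0.34
Multiply by the mixture weights:
  P(Z=I)·p_I = 0.11 × 0.29 = 0.0319
  P(Z=II)·p_II = 0.19 × 0.33 = 0.0627
  P(Z=III)·p_III = 0.70 × 0.34 = 0.238
Normaliser: 0.0319 + 0.0627 + 0.238 = 0.3326
So the posterior for Segment III is 0.238 / 0.3326 ≈ 0.716.

0.716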